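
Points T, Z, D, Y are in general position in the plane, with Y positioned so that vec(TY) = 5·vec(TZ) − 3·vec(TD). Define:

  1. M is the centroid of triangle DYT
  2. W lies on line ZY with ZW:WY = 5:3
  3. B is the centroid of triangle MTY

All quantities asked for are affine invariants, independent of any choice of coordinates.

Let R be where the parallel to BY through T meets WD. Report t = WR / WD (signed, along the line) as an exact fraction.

t = -73/127

Set T = (0, 0), Z = (1, 0), D = (0, 1), Y = (5, -3); any affine frame gives the same invariant.
1. M is the centroid of triangle DYT ⇒ M = (5/3, -2/3)
2. W lies on line ZY with ZW:WY = 5:3 ⇒ W = (7/2, -15/8)
3. B is the centroid of triangle MTY ⇒ B = (20/9, -11/9)
through T parallel to BY: direction (25/9, -16/9); meets WD at R = (700/127, -448/127)
R = W + t·(D−W) with t = -73/127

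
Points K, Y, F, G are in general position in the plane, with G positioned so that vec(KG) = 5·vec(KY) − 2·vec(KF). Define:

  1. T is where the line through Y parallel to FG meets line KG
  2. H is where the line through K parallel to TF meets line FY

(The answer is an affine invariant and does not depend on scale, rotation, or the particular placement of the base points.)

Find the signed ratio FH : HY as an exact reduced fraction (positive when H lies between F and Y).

Set K = (0, 0), Y = (1, 0), F = (0, 1), G = (5, -2); any affine frame gives the same invariant.
1. T is where the line through Y parallel to FG meets line KG ⇒ T = (3, -6/5)
2. H is where the line through K parallel to TF meets line FY ⇒ H = (15/4, -11/4)
H = F + t·(Y−F) with t = 15/4, so FH:HY = t:(1−t) = 15/4:-11/4

FH:HY = -15/11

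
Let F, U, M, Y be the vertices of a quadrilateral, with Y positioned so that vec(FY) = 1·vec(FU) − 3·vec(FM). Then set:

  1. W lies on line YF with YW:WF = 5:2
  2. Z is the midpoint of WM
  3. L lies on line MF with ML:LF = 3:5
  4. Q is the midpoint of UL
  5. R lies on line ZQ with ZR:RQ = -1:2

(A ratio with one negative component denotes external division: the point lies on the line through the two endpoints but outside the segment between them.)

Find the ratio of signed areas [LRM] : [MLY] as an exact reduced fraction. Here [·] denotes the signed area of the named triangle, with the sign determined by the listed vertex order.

Choose coordinates F = (0, 0), U = (1, 0), M = (0, 1), Y = (1, -3).
1. W lies on line YF with YW:WF = 5:2 ⇒ W = (2/7, -6/7)
2. Z is the midpoint of WM ⇒ Z = (1/7, 1/14)
3. L lies on line MF with ML:LF = 3:5 ⇒ L = (0, 5/8)
4. Q is the midpoint of UL ⇒ Q = (1/2, 5/16)
5. R lies on line ZQ with ZR:RQ = -1:2 ⇒ R = (-3/14, -19/112)
2·[LRM] = -9/112, 2·[MLY] = 3/8
[LRM]:[MLY] = -9/112:3/8 = -3/14

[LRM]:[MLY] = -3/14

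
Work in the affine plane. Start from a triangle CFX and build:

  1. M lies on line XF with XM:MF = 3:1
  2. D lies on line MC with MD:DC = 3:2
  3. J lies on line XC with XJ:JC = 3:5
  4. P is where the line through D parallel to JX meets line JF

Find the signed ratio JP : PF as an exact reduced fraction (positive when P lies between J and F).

Work in coordinates with C = (0, 0), F = (1, 0), X = (0, 1).
1. M lies on line XF with XM:MF = 3:1 ⇒ M = (3/4, 1/4)
2. D lies on line MC with MD:DC = 3:2 ⇒ D = (3/10, 1/10)
3. J lies on line XC with XJ:JC = 3:5 ⇒ J = (0, 5/8)
4. P is where the line through D parallel to JX meets line JF ⇒ P = (3/10, 7/16)
P = J + t·(F−J) with t = 3/10, so JP:PF = t:(1−t) = 3/10:7/10

JP:PF = 3/7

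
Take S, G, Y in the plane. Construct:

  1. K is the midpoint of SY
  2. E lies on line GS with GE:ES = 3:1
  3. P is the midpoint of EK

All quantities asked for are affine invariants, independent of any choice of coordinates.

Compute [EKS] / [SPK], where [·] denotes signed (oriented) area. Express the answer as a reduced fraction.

[EKS]:[SPK] = 2

Choose coordinates S = (0, 0), G = (1, 0), Y = (0, 1).
1. K is the midpoint of SY ⇒ K = (0, 1/2)
2. E lies on line GS with GE:ES = 3:1 ⇒ E = (1/4, 0)
3. P is the midpoint of EK ⇒ P = (1/8, 1/4)
2·[EKS] = 1/8, 2·[SPK] = 1/16
[EKS]:[SPK] = 1/8:1/16 = 2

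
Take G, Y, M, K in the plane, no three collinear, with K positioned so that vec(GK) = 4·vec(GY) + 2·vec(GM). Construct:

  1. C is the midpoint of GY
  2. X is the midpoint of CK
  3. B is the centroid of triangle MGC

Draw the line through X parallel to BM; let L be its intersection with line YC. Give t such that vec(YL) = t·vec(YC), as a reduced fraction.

Set G = (0, 0), Y = (1, 0), M = (0, 1), K = (4, 2); any affine frame gives the same invariant.
1. C is the midpoint of GY ⇒ C = (1/2, 0)
2. X is the midpoint of CK ⇒ X = (9/4, 1)
3. B is the centroid of triangle MGC ⇒ B = (1/6, 1/3)
through X parallel to BM: direction (-1/6, 2/3); meets YC at L = (5/2, 0)
L = Y + t·(C−Y) with t = -3

t = -3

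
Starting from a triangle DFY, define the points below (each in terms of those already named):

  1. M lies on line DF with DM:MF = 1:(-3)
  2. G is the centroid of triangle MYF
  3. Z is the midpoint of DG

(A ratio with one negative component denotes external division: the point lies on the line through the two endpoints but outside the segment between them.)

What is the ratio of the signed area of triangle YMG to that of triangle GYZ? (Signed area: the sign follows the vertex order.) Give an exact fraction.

Choose coordinates D = (0, 0), F = (1, 0), Y = (0, 1).
1. M lies on line DF with DM:MF = 1:(-3) ⇒ M = (-1/2, 0)
2. G is the centroid of triangle MYF ⇒ G = (1/6, 1/3)
3. Z is the midpoint of DG ⇒ Z = (1/12, 1/6)
2·[YMG] = 1/2, 2·[GYZ] = 1/12
[YMG]:[GYZ] = 1/2:1/12 = 6

[YMG]:[GYZ] = 6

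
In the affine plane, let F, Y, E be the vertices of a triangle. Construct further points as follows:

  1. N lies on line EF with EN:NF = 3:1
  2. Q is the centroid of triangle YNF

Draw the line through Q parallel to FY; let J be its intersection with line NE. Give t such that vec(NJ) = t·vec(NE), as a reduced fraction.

t = -2/9

Choose coordinates F = (0, 0), Y = (1, 0), E = (0, 1).
1. N lies on line EF with EN:NF = 3:1 ⇒ N = (0, 1/4)
2. Q is the centroid of triangle YNF ⇒ Q = (1/3, 1/12)
through Q parallel to FY: direction (1, 0); meets NE at J = (0, 1/12)
J = N + t·(E−N) with t = -2/9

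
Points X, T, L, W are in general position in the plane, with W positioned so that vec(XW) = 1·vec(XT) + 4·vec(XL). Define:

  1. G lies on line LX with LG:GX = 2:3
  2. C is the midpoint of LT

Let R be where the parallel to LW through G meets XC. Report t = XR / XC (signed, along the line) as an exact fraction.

t = -3/5

Choose coordinates X = (0, 0), T = (1, 0), L = (0, 1), W = (1, 4).
1. G lies on line LX with LG:GX = 2:3 ⇒ G = (0, 3/5)
2. C is the midpoint of LT ⇒ C = (1/2, 1/2)
through G parallel to LW: direction (1, 3); meets XC at R = (-3/10, -3/10)
R = X + t·(C−X) with t = -3/5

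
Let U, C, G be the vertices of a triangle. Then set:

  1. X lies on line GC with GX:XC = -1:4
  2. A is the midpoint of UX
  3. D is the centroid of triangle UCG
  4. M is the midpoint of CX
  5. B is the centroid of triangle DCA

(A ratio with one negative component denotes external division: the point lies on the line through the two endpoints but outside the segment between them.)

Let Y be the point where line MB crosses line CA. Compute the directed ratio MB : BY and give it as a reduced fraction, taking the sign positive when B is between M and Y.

MB:BY = -19

Assign U = (0, 0), C = (1, 0), G = (0, 1) — the answer is frame-independent, so this choice is without loss of generality.
1. X lies on line GC with GX:XC = -1:4 ⇒ X = (-1/3, 4/3)
2. A is the midpoint of UX ⇒ A = (-1/6, 2/3)
3. D is the centroid of triangle UCG ⇒ D = (1/3, 1/3)
4. M is the midpoint of CX ⇒ M = (1/3, 2/3)
5. B is the centroid of triangle DCA ⇒ B = (7/18, 1/3)
line MB meets CA at Y = (22/57, 20/57)
B = M + t·(Y−M) with t = 19/18, so MB:BY = 19/18:-1/18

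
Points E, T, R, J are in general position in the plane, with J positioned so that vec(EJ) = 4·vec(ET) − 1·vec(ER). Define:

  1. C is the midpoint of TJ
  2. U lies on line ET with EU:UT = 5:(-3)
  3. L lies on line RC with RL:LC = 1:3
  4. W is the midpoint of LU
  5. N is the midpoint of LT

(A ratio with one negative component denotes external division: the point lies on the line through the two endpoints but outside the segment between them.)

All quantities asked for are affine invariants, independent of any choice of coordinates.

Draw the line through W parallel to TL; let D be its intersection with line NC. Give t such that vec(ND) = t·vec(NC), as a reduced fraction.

t = 5/8

Work in coordinates with E = (0, 0), T = (1, 0), R = (0, 1), J = (4, -1).
1. C is the midpoint of TJ ⇒ C = (5/2, -1/2)
2. U lies on line ET with EU:UT = 5:(-3) ⇒ U = (5/2, 0)
3. L lies on line RC with RL:LC = 1:3 ⇒ L = (5/8, 5/8)
4. W is the midpoint of LU ⇒ W = (25/16, 5/16)
5. N is the midpoint of LT ⇒ N = (13/16, 5/16)
through W parallel to TL: direction (-3/8, 5/8); meets NC at D = (239/128, -25/128)
D = N + t·(C−N) with t = 5/8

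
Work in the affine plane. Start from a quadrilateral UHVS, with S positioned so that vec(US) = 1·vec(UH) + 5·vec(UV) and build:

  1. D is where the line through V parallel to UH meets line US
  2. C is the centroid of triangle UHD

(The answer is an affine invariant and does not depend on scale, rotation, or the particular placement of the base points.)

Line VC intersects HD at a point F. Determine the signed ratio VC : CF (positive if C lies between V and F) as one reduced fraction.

VC:CF = -2/5

Work in coordinates with U = (0, 0), H = (1, 0), V = (0, 1), S = (1, 5).
1. D is where the line through V parallel to UH meets line US ⇒ D = (1/5, 1)
2. C is the centroid of triangle UHD ⇒ C = (2/5, 1/3)
line VC meets HD at F = (-3/5, 2)
C = V + t·(F−V) with t = -2/3, so VC:CF = -2/3:5/3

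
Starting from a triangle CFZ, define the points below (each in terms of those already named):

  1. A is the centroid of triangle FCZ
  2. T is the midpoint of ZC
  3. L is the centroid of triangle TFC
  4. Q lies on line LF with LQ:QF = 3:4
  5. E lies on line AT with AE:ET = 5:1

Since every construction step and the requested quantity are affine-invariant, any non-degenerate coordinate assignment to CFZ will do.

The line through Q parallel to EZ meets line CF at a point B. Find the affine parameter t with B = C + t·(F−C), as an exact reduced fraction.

Set C = (0, 0), F = (1, 0), Z = (0, 1); any affine frame gives the same invariant.
1. A is the centroid of triangle FCZ ⇒ A = (1/3, 1/3)
2. T is the midpoint of ZC ⇒ T = (0, 1/2)
3. L is the centroid of triangle TFC ⇒ L = (1/3, 1/6)
4. Q lies on line LF with LQ:QF = 3:4 ⇒ Q = (13/21, 2/21)
5. E lies on line AT with AE:ET = 5:1 ⇒ E = (1/18, 17/36)
through Q parallel to EZ: direction (-1/18, 19/36); meets CF at B = (251/399, 0)
B = C + t·(F−C) with t = 251/399

t = 251/399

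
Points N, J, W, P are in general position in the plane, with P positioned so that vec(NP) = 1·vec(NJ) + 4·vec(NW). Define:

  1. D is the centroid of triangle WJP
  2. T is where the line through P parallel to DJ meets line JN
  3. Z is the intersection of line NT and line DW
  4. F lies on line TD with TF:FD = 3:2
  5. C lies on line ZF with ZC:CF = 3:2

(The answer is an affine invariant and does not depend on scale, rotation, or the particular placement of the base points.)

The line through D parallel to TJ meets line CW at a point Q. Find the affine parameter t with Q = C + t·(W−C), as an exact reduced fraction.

Work in coordinates with N = (0, 0), J = (1, 0), W = (0, 1), P = (1, 4).
1. D is the centroid of triangle WJP ⇒ D = (2/3, 5/3)
2. T is where the line through P parallel to DJ meets line JN ⇒ T = (9/5, 0)
3. Z is the intersection of line NT and line DW ⇒ Z = (-1, 0)
4. F lies on line TD with TF:FD = 3:2 ⇒ F = (28/25, 1)
5. C lies on line ZF with ZC:CF = 3:2 ⇒ C = (34/125, 3/5)
through D parallel to TJ: direction (-4/5, 0); meets CW at Q = (-34/75, 5/3)
Q = C + t·(W−C) with t = 8/3

t = 8/3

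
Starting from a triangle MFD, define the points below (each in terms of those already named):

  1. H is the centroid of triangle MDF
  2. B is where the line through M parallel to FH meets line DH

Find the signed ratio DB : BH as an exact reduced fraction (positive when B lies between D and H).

DB:BH = -2

Choose coordinates M = (0, 0), F = (1, 0), D = (0, 1).
1. H is the centroid of triangle MDF ⇒ H = (1/3, 1/3)
2. B is where the line through M parallel to FH meets line DH ⇒ B = (2/3, -1/3)
B = D + t·(H−D) with t = 2, so DB:BH = t:(1−t) = 2:-1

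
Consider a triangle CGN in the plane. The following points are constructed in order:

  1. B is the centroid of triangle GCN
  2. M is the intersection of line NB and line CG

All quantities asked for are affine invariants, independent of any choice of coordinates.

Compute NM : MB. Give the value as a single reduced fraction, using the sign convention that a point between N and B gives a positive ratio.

NM:MB = -3

Set C = (0, 0), G = (1, 0), N = (0, 1); any affine frame gives the same invariant.
1. B is the centroid of triangle GCN ⇒ B = (1/3, 1/3)
2. M is the intersection of line NB and line CG ⇒ M = (1/2, 0)
M = N + t·(B−N) with t = 3/2, so NM:MB = t:(1−t) = 3/2:-1/2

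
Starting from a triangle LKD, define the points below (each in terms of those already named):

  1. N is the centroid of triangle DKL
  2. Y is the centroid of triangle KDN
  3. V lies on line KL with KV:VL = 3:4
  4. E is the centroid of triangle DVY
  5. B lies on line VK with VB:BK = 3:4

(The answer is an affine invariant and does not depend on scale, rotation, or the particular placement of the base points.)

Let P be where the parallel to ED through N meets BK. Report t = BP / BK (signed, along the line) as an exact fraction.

Work in coordinates with L = (0, 0), K = (1, 0), D = (0, 1).
1. N is the centroid of triangle DKL ⇒ N = (1/3, 1/3)
2. Y is the centroid of triangle KDN ⇒ Y = (4/9, 4/9)
3. V lies on line KL with KV:VL = 3:4 ⇒ V = (4/7, 0)
4. E is the centroid of triangle DVY ⇒ E = (64/189, 13/27)
5. B lies on line VK with VB:BK = 3:4 ⇒ B = (37/49, 0)
through N parallel to ED: direction (-64/189, 14/27); meets BK at P = (27/49, 0)
P = B + t·(K−B) with t = -5/6

t = -5/6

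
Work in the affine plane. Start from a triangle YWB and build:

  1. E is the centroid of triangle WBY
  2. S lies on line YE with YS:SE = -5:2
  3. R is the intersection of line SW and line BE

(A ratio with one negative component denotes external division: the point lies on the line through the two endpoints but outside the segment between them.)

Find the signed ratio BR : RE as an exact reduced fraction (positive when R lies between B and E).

Choose coordinates Y = (0, 0), W = (1, 0), B = (0, 1).
1. E is the centroid of triangle WBY ⇒ E = (1/3, 1/3)
2. S lies on line YE with YS:SE = -5:2 ⇒ S = (5/9, 5/9)
3. R is the intersection of line SW and line BE ⇒ R = (-1/3, 5/3)
R = B + t·(E−B) with t = -1, so BR:RE = t:(1−t) = -1:2

BR:RE = -1/2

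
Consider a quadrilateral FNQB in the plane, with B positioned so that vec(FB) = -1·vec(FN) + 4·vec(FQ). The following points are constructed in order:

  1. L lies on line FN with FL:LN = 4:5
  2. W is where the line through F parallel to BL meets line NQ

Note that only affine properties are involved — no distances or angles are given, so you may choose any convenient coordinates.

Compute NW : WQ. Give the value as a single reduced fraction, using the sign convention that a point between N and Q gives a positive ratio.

Work in coordinates with F = (0, 0), N = (1, 0), Q = (0, 1), B = (-1, 4).
1. L lies on line FN with FL:LN = 4:5 ⇒ L = (4/9, 0)
2. W is where the line through F parallel to BL meets line NQ ⇒ W = (-13/23, 36/23)
W = N + t·(Q−N) with t = 36/23, so NW:WQ = t:(1−t) = 36/23:-13/23

NW:WQ = -36/13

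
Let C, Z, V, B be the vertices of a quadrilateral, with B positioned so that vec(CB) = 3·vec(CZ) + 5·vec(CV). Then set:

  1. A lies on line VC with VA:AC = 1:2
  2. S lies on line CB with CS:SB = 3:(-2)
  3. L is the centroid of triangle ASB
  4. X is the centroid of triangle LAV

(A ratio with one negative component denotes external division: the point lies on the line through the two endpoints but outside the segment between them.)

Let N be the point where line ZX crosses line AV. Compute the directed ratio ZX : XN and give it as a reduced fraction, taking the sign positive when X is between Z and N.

Set C = (0, 0), Z = (1, 0), V = (0, 1), B = (3, 5); any affine frame gives the same invariant.
1. A lies on line VC with VA:AC = 1:2 ⇒ A = (0, 2/3)
2. S lies on line CB with CS:SB = 3:(-2) ⇒ S = (9, 15)
3. L is the centroid of triangle ASB ⇒ L = (4, 62/9)
4. X is the centroid of triangle LAV ⇒ X = (4/3, 77/27)
line ZX meets AV at N = (0, -77/9)
X = Z + t·(N−Z) with t = -1/3, so ZX:XN = -1/3:4/3

ZX:XN = -1/4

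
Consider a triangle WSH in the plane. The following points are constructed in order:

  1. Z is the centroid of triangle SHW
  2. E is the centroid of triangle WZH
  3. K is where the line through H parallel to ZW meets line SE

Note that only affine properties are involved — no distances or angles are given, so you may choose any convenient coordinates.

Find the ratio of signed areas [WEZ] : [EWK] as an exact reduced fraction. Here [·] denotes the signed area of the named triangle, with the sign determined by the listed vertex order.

Choose coordinates W = (0, 0), S = (1, 0), H = (0, 1).
1. Z is the centroid of triangle SHW ⇒ Z = (1/3, 1/3)
2. E is the centroid of triangle WZH ⇒ E = (1/9, 4/9)
3. K is where the line through H parallel to ZW meets line SE ⇒ K = (-1/3, 2/3)
2·[WEZ] = -1/9, 2·[EWK] = -2/9
[WEZ]:[EWK] = -1/9:-2/9 = 1/2

[WEZ]:[EWK] = 1/2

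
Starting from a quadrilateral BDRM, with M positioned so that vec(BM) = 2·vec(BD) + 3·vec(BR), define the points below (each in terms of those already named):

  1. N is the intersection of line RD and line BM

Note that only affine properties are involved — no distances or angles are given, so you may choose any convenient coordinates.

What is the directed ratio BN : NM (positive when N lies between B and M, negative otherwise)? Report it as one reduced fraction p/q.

Assign B = (0, 0), D = (1, 0), R = (0, 1), M = (2, 3) — the answer is frame-independent, so this choice is without loss of generality.
1. N is the intersection of line RD and line BM ⇒ N = (2/5, 3/5)
N = B + t·(M−B) with t = 1/5, so BN:NM = t:(1−t) = 1/5:4/5

BN:NM = 1/4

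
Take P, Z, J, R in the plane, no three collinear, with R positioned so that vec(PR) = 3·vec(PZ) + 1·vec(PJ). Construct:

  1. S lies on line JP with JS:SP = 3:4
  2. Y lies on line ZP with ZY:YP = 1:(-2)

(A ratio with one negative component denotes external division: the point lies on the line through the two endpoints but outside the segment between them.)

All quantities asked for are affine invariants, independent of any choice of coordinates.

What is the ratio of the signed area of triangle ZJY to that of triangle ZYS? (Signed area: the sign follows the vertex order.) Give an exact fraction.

[ZJY]:[ZYS] = -7/4

Assign P = (0, 0), Z = (1, 0), J = (0, 1), R = (3, 1) — the answer is frame-independent, so this choice is without loss of generality.
1. S lies on line JP with JS:SP = 3:4 ⇒ S = (0, 4/7)
2. Y lies on line ZP with ZY:YP = 1:(-2) ⇒ Y = (2, 0)
2·[ZJY] = -1, 2·[ZYS] = 4/7
[ZJY]:[ZYS] = -1:4/7 = -7/4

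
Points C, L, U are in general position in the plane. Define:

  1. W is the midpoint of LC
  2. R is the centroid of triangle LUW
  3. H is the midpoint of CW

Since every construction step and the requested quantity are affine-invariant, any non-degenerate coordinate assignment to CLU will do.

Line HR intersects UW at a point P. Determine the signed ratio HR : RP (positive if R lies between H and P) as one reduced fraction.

HR:RP = -5/2

Work in coordinates with C = (0, 0), L = (1, 0), U = (0, 1).
1. W is the midpoint of LC ⇒ W = (1/2, 0)
2. R is the centroid of triangle LUW ⇒ R = (1/2, 1/3)
3. H is the midpoint of CW ⇒ H = (1/4, 0)
line HR meets UW at P = (2/5, 1/5)
R = H + t·(P−H) with t = 5/3, so HR:RP = 5/3:-2/3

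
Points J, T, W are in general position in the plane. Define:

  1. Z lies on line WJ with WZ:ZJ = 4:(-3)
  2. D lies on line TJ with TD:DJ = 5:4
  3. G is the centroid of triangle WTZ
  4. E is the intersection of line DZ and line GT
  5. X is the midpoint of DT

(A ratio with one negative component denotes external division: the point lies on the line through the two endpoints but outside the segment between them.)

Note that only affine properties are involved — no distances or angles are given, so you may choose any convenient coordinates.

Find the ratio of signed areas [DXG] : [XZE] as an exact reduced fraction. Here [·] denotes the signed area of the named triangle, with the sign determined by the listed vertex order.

Assign J = (0, 0), T = (1, 0), W = (0, 1) — the answer is frame-independent, so this choice is without loss of generality.
1. Z lies on line WJ with WZ:ZJ = 4:(-3) ⇒ Z = (0, -3)
2. D lies on line TJ with TD:DJ = 5:4 ⇒ D = (4/9, 0)
3. G is the centroid of triangle WTZ ⇒ G = (1/3, -2/3)
4. E is the intersection of line DZ and line GT ⇒ E = (8/23, -15/23)
5. X is the midpoint of DT ⇒ X = (13/18, 0)
2·[DXG] = -5/27, 2·[XZE] = -15/23
[DXG]:[XZE] = -5/27:-15/23 = 23/81

[DXG]:[XZE] = 23/81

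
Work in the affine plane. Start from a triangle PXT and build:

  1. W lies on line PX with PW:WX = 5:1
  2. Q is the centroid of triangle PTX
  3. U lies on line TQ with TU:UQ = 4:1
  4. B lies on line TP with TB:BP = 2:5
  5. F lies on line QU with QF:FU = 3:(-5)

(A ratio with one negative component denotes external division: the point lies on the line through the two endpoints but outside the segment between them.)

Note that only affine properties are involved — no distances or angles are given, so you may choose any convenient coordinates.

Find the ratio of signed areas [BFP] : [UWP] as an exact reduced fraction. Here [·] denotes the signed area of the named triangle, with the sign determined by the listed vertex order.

Choose coordinates P = (0, 0), X = (1, 0), T = (0, 1).
1. W lies on line PX with PW:WX = 5:1 ⇒ W = (5/6, 0)
2. Q is the centroid of triangle PTX ⇒ Q = (1/3, 1/3)
3. U lies on line TQ with TU:UQ = 4:1 ⇒ U = (4/15, 7/15)
4. B lies on line TP with TB:BP = 2:5 ⇒ B = (0, 5/7)
5. F lies on line QU with QF:FU = 3:(-5) ⇒ F = (13/30, 2/15)
2·[BFP] = -13/42, 2·[UWP] = -7/18
[BFP]:[UWP] = -13/42:-7/18 = 39/49

[BFP]:[UWP] = 39/49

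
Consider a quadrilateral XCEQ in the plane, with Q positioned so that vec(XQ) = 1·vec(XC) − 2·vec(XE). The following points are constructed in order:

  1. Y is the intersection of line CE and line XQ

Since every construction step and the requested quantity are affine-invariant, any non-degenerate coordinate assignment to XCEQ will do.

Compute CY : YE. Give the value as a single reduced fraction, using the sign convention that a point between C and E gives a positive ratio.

CY:YE = -2

Choose coordinates X = (0, 0), C = (1, 0), E = (0, 1), Q = (1, -2).
1. Y is the intersection of line CE and line XQ ⇒ Y = (-1, 2)
Y = C + t·(E−C) with t = 2, so CY:YE = t:(1−t) = 2:-1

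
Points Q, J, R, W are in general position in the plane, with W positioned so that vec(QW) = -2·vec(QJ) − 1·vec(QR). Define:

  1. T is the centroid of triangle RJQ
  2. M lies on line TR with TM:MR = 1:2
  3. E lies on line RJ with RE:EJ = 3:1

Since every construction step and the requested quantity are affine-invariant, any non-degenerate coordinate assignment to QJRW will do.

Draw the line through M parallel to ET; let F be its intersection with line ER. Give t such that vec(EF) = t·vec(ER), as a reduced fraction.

t = 1/3

Set Q = (0, 0), J = (1, 0), R = (0, 1), W = (-2, -1); any affine frame gives the same invariant.
1. T is the centroid of triangle RJQ ⇒ T = (1/3, 1/3)
2. M lies on line TR with TM:MR = 1:2 ⇒ M = (2/9, 5/9)
3. E lies on line RJ with RE:EJ = 3:1 ⇒ E = (3/4, 1/4)
through M parallel to ET: direction (-5/12, 1/12); meets ER at F = (1/2, 1/2)
F = E + t·(R−E) with t = 1/3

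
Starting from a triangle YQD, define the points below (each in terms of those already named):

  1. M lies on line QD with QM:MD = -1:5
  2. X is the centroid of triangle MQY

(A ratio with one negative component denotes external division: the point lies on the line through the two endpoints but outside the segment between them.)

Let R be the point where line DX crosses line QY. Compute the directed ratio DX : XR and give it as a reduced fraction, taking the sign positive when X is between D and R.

DX:XR = -13

Assign Y = (0, 0), Q = (1, 0), D = (0, 1) — the answer is frame-independent, so this choice is without loss of generality.
1. M lies on line QD with QM:MD = -1:5 ⇒ M = (5/4, -1/4)
2. X is the centroid of triangle MQY ⇒ X = (3/4, -1/12)
line DX meets QY at R = (9/13, 0)
X = D + t·(R−D) with t = 13/12, so DX:XR = 13/12:-1/12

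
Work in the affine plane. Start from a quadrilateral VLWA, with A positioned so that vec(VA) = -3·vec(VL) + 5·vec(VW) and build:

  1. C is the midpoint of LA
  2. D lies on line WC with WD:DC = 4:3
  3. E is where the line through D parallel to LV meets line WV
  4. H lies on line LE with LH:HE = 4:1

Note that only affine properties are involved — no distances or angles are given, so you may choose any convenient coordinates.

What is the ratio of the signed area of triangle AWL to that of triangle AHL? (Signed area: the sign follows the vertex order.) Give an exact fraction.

Choose coordinates V = (0, 0), L = (1, 0), W = (0, 1), A = (-3, 5).
1. C is the midpoint of LA ⇒ C = (-1, 5/2)
2. D lies on line WC with WD:DC = 4:3 ⇒ D = (-4/7, 13/7)
3. E is where the line through D parallel to LV meets line WV ⇒ E = (0, 13/7)
4. H lies on line LE with LH:HE = 4:1 ⇒ H = (1/5, 52/35)
2·[AWL] = 1, 2·[AHL] = -68/35
[AWL]:[AHL] = 1:-68/35 = -35/68

[AWL]:[AHL] = -35/68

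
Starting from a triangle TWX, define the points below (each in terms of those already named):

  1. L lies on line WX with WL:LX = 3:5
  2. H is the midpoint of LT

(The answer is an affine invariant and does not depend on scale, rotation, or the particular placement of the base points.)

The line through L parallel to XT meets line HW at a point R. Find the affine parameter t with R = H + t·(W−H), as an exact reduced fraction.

t = 5/11

Assign T = (0, 0), W = (1, 0), X = (0, 1) — the answer is frame-independent, so this choice is without loss of generality.
1. L lies on line WX with WL:LX = 3:5 ⇒ L = (5/8, 3/8)
2. H is the midpoint of LT ⇒ H = (5/16, 3/16)
through L parallel to XT: direction (0, -1); meets HW at R = (5/8, 9/88)
R = H + t·(W−H) with t = 5/11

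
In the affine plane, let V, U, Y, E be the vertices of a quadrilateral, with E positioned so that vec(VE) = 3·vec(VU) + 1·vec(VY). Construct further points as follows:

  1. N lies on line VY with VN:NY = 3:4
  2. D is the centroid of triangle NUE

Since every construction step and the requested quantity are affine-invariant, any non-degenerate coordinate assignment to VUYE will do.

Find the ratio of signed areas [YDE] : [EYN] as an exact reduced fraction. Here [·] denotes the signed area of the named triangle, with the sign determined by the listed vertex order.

[YDE]:[EYN] = 11/12

Work in coordinates with V = (0, 0), U = (1, 0), Y = (0, 1), E = (3, 1).
1. N lies on line VY with VN:NY = 3:4 ⇒ N = (0, 3/7)
2. D is the centroid of triangle NUE ⇒ D = (4/3, 10/21)
2·[YDE] = 11/7, 2·[EYN] = 12/7
[YDE]:[EYN] = 11/7:12/7 = 11/12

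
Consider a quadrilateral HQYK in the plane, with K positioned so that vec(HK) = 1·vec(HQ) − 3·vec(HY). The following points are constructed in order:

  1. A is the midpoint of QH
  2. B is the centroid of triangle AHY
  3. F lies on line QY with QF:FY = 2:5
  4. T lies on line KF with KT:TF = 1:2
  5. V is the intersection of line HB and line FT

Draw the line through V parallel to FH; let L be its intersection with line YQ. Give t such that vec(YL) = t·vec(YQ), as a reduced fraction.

Set H = (0, 0), Q = (1, 0), Y = (0, 1), K = (1, -3); any affine frame gives the same invariant.
1. A is the midpoint of QH ⇒ A = (1/2, 0)
2. B is the centroid of triangle AHY ⇒ B = (1/6, 1/3)
3. F lies on line QY with QF:FY = 2:5 ⇒ F = (5/7, 2/7)
4. T lies on line KF with KT:TF = 1:2 ⇒ T = (19/21, -40/21)
5. V is the intersection of line HB and line FT ⇒ V = (17/27, 34/27)
through V parallel to FH: direction (-5/7, -2/7); meets YQ at L = (-1/189, 190/189)
L = Y + t·(Q−Y) with t = -1/189

t = -1/189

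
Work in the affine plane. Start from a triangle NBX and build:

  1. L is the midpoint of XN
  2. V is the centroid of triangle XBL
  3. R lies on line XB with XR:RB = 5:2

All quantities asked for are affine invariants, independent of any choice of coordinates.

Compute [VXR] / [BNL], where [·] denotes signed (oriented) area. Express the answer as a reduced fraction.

Assign N = (0, 0), B = (1, 0), X = (0, 1) — the answer is frame-independent, so this choice is without loss of generality.
1. L is the midpoint of XN ⇒ L = (0, 1/2)
2. V is the centroid of triangle XBL ⇒ V = (1/3, 1/2)
3. R lies on line XB with XR:RB = 5:2 ⇒ R = (5/7, 2/7)
2·[VXR] = -5/42, 2·[BNL] = -1/2
[VXR]:[BNL] = -5/42:-1/2 = 5/21

[VXR]:[BNL] = 5/21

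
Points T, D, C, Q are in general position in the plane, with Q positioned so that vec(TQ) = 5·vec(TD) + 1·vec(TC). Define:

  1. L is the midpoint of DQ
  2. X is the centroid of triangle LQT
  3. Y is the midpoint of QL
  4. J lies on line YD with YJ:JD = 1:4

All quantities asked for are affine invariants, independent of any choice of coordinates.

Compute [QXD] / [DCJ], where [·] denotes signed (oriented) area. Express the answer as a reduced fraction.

Work in coordinates with T = (0, 0), D = (1, 0), C = (0, 1), Q = (5, 1).
1. L is the midpoint of DQ ⇒ L = (3, 1/2)
2. X is the centroid of triangle LQT ⇒ X = (8/3, 1/2)
3. Y is the midpoint of QL ⇒ Y = (4, 3/4)
4. J lies on line YD with YJ:JD = 1:4 ⇒ J = (17/5, 3/5)
2·[QXD] = 1/3, 2·[DCJ] = -3
[QXD]:[DCJ] = 1/3:-3 = -1/9

[QXD]:[DCJ] = -1/9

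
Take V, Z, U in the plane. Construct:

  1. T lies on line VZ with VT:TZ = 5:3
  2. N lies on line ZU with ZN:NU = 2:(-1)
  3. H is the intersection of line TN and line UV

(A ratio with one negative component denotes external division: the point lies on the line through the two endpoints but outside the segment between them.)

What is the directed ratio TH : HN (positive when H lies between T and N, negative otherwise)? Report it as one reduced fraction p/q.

Assign V = (0, 0), Z = (1, 0), U = (0, 1) — the answer is frame-independent, so this choice is without loss of generality.
1. T lies on line VZ with VT:TZ = 5:3 ⇒ T = (5/8, 0)
2. N lies on line ZU with ZN:NU = 2:(-1) ⇒ N = (-1, 2)
3. H is the intersection of line TN and line UV ⇒ H = (0, 10/13)
H = T + t·(N−T) with t = 5/13, so TH:HN = t:(1−t) = 5/13:8/13

TH:HN = 5/8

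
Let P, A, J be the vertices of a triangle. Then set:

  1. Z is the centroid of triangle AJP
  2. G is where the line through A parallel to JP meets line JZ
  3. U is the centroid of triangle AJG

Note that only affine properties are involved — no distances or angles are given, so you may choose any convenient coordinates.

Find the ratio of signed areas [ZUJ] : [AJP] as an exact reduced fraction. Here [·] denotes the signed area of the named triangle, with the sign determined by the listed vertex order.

Set P = (0, 0), A = (1, 0), J = (0, 1); any affine frame gives the same invariant.
1. Z is the centroid of triangle AJP ⇒ Z = (1/3, 1/3)
2. G is where the line through A parallel to JP meets line JZ ⇒ G = (1, -1)
3. U is the centroid of triangle AJG ⇒ U = (2/3, 0)
2·[ZUJ] = 1/9, 2·[AJP] = 1
[ZUJ]:[AJP] = 1/9:1 = 1/9

[ZUJ]:[AJP] = 1/9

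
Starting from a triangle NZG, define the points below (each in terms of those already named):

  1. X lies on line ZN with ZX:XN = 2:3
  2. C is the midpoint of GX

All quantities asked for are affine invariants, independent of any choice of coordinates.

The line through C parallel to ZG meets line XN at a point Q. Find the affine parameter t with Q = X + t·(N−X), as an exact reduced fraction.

Set N = (0, 0), Z = (1, 0), G = (0, 1); any affine frame gives the same invariant.
1. X lies on line ZN with ZX:XN = 2:3 ⇒ X = (3/5, 0)
2. C is the midpoint of GX ⇒ C = (3/10, 1/2)
through C parallel to ZG: direction (-1, 1); meets XN at Q = (4/5, 0)
Q = X + t·(N−X) with t = -1/3

t = -1/3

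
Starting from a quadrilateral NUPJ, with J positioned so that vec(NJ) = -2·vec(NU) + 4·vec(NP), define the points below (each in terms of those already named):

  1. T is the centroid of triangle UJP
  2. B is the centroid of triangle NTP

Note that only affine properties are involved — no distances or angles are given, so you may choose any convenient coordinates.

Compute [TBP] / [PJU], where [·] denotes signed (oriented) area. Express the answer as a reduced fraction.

[TBP]:[PJU] = -1/9

Choose coordinates N = (0, 0), U = (1, 0), P = (0, 1), J = (-2, 4).
1. T is the centroid of triangle UJP ⇒ T = (-1/3, 5/3)
2. B is the centroid of triangle NTP ⇒ B = (-1/9, 8/9)
2·[TBP] = 1/9, 2·[PJU] = -1
[TBP]:[PJU] = 1/9:-1 = -1/9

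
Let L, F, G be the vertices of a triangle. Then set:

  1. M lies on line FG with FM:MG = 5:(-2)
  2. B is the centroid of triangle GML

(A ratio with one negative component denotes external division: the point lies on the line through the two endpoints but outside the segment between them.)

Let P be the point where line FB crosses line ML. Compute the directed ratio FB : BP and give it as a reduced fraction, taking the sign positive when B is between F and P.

Choose coordinates L = (0, 0), F = (1, 0), G = (0, 1).
1. M lies on line FG with FM:MG = 5:(-2) ⇒ M = (-2/3, 5/3)
2. B is the centroid of triangle GML ⇒ B = (-2/9, 8/9)
line FB meets ML at P = (-16/39, 40/39)
B = F + t·(P−F) with t = 13/15, so FB:BP = 13/15:2/15

FB:BP = 13/2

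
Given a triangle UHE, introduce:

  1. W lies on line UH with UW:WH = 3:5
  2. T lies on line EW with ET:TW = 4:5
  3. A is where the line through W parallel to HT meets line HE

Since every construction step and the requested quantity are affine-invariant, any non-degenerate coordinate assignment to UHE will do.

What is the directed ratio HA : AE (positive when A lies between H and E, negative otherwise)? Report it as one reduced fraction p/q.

HA:AE = -5/9

Set U = (0, 0), H = (1, 0), E = (0, 1); any affine frame gives the same invariant.
1. W lies on line UH with UW:WH = 3:5 ⇒ W = (3/8, 0)
2. T lies on line EW with ET:TW = 4:5 ⇒ T = (1/6, 5/9)
3. A is where the line through W parallel to HT meets line HE ⇒ A = (9/4, -5/4)
A = H + t·(E−H) with t = -5/4, so HA:AE = t:(1−t) = -5/4:9/4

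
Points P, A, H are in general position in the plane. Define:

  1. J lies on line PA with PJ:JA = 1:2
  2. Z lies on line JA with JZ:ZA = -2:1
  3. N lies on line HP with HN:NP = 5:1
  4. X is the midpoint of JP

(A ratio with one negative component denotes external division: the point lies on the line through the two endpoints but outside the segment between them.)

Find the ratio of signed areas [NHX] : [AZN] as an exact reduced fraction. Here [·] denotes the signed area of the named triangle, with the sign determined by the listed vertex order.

[NHX]:[AZN] = -5/4

Set P = (0, 0), A = (1, 0), H = (0, 1); any affine frame gives the same invariant.
1. J lies on line PA with PJ:JA = 1:2 ⇒ J = (1/3, 0)
2. Z lies on line JA with JZ:ZA = -2:1 ⇒ Z = (5/3, 0)
3. N lies on line HP with HN:NP = 5:1 ⇒ N = (0, 1/6)
4. X is the midpoint of JP ⇒ X = (1/6, 0)
2·[NHX] = -5/36, 2·[AZN] = 1/9
[NHX]:[AZN] = -5/36:1/9 = -5/4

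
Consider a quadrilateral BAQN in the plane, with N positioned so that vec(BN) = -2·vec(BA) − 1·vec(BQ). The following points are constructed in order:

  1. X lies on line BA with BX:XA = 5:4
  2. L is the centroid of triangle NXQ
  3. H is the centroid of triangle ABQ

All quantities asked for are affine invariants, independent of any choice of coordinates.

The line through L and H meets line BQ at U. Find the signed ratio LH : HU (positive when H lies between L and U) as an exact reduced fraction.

Assign B = (0, 0), A = (1, 0), Q = (0, 1), N = (-2, -1) — the answer is frame-independent, so this choice is without loss of generality.
1. X lies on line BA with BX:XA = 5:4 ⇒ X = (5/9, 0)
2. L is the centroid of triangle NXQ ⇒ L = (-13/27, 0)
3. H is the centroid of triangle ABQ ⇒ H = (1/3, 1/3)
line LH meets BQ at U = (0, 13/66)
H = L + t·(U−L) with t = 22/13, so LH:HU = 22/13:-9/13

LH:HU = -22/9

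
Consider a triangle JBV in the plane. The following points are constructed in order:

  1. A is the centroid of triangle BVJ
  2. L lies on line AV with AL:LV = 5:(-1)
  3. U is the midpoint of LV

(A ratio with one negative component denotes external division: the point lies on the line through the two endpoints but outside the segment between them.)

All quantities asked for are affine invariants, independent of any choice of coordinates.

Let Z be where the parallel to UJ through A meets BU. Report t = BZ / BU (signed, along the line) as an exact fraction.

t = 17/26

Set J = (0, 0), B = (1, 0), V = (0, 1); any affine frame gives the same invariant.
1. A is the centroid of triangle BVJ ⇒ A = (1/3, 1/3)
2. L lies on line AV with AL:LV = 5:(-1) ⇒ L = (-1/12, 7/6)
3. U is the midpoint of LV ⇒ U = (-1/24, 13/12)
through A parallel to UJ: direction (1/24, -13/12); meets BU at Z = (199/624, 17/24)
Z = B + t·(U−B) with t = 17/26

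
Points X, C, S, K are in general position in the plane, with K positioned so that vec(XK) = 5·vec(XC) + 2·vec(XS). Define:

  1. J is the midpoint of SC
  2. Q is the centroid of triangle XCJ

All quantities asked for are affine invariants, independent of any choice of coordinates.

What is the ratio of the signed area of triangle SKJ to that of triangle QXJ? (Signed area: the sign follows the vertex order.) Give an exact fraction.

[SKJ]:[QXJ] = 18

Assign X = (0, 0), C = (1, 0), S = (0, 1), K = (5, 2) — the answer is frame-independent, so this choice is without loss of generality.
1. J is the midpoint of SC ⇒ J = (1/2, 1/2)
2. Q is the centroid of triangle XCJ ⇒ Q = (1/2, 1/6)
2·[SKJ] = -3, 2·[QXJ] = -1/6
[SKJ]:[QXJ] = -3:-1/6 = 18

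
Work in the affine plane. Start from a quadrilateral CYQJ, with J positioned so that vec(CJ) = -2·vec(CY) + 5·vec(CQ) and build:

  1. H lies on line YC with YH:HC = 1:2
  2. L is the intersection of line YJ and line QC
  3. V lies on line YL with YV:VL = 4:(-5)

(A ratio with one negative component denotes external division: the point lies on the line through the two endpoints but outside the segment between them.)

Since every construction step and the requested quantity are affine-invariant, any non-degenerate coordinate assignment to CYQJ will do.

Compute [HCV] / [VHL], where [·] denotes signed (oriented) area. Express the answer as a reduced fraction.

[HCV]:[VHL] = -8/5

Work in coordinates with C = (0, 0), Y = (1, 0), Q = (0, 1), J = (-2, 5).
1. H lies on line YC with YH:HC = 1:2 ⇒ H = (2/3, 0)
2. L is the intersection of line YJ and line QC ⇒ L = (0, 5/3)
3. V lies on line YL with YV:VL = 4:(-5) ⇒ V = (5, -20/3)
2·[HCV] = 40/9, 2·[VHL] = -25/9
[HCV]:[VHL] = 40/9:-25/9 = -8/5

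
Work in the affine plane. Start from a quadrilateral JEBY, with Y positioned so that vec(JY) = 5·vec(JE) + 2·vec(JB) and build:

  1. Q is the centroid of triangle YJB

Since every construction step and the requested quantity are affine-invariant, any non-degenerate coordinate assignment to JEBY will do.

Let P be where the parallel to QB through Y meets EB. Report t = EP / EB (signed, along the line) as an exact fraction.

t = 2

Choose coordinates J = (0, 0), E = (1, 0), B = (0, 1), Y = (5, 2).
1. Q is the centroid of triangle YJB ⇒ Q = (5/3, 1)
through Y parallel to QB: direction (-5/3, 0); meets EB at P = (-1, 2)
P = E + t·(B−E) with t = 2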